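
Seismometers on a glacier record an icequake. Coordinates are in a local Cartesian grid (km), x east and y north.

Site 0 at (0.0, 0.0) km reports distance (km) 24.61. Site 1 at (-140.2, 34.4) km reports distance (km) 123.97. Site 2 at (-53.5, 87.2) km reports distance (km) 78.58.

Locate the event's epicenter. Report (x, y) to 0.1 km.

Circle about each station: x² + y² = 24.61²; (x + 140.2)² + (y − 34.4)² = 123.97²; (x + 53.5)² + (y − 87.2)² = 78.58².
Subtracting pairs of circle equations eliminates x²+y² and gives linear equations (the radical axes):
-280.4 x + 68.8 y = 6076.49
-107.0 x + 174.4 y = 4896.93
Solving the 2×2 system: x ≈ -17.4, y ≈ 17.4 km.
Check against Site 0 (with the unrounded x, y): √(x²+y²) = 24.61 ≈ 24.61 km. ✓

-17.4 km east, 17.4 km north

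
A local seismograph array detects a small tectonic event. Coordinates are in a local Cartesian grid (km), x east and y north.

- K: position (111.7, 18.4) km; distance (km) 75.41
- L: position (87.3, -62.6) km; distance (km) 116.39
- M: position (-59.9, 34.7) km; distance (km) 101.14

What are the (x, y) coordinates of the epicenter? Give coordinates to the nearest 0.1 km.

Circle about each station: (x − 111.7)² + (y − 18.4)² = 75.41²; (x − 87.3)² + (y + 62.6)² = 116.39²; (x + 59.9)² + (y − 34.7)² = 101.14².
Subtracting the K equation from the L and M equations removes the quadratic terms:
-48.8 x − 162.0 y = -9135.36
-343.2 x + 32.6 y = -12565.98
Solving the 2×2 system: x ≈ 40.8, y ≈ 44.1 km.

x ≈ 40.8 km, y ≈ 44.1 km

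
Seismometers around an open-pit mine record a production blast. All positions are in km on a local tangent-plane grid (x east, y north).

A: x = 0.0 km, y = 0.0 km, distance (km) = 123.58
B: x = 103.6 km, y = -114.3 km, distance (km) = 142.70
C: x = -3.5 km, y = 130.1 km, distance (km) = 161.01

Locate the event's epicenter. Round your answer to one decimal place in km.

(120.5, 27.4)

Circle about each station: x² + y² = 123.58²; (x − 103.6)² + (y + 114.3)² = 142.70²; (x + 3.5)² + (y − 130.1)² = 161.01².
Subtracting the A equation from the B and C equations removes the quadratic terms:
207.2 x − 228.6 y = 18706.18
-7.0 x + 260.2 y = 6286.06
Solving the 2×2 system: x ≈ 120.5, y ≈ 27.4 km.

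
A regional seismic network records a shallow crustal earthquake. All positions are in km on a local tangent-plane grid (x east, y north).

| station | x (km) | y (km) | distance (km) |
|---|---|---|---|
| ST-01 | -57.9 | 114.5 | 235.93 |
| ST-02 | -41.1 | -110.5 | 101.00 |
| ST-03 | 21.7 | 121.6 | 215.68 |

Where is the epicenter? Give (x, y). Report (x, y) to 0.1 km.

Circle about each station: (x + 57.9)² + (y − 114.5)² = 235.93²; (x + 41.1)² + (y + 110.5)² = 101.00²; (x − 21.7)² + (y − 121.6)² = 215.68².
Subtracting the ST-01 equation from the ST-02 and ST-03 equations removes the quadratic terms:
33.6 x − 450.0 y = 42898.76
159.2 x + 14.2 y = 7939.89
Solving the 2×2 system: x ≈ 58.0, y ≈ -91.0 km.

58.0 km east, -91.0 km north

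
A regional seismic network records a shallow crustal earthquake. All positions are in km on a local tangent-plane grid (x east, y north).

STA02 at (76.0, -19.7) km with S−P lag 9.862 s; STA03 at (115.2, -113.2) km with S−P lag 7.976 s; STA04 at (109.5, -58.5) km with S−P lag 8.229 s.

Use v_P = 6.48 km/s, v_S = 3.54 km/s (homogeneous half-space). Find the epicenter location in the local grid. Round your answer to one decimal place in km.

Distance from S−P lag: d = Δt · v_P v_S / (v_P − v_S) = Δt · (6.48·3.54)/(6.48−3.54) ≈ 7.8024·Δt.
So d_STA02 = 76.95, d_STA03 = 62.23, d_STA04 = 64.21 km.
Circle about each station: (x − 76.0)² + (y + 19.7)² = 76.95²; (x − 115.2)² + (y + 113.2)² = 62.23²; (x − 109.5)² + (y + 58.5)² = 64.21².
Subtracting pairs of circle equations eliminates x²+y² and gives linear equations (the radical axes):
78.4 x − 187.0 y = 21969.92
67.0 x − 77.6 y = 11046.79
Solving the 2×2 system: x ≈ 56.0, y ≈ -94.0 km.

x ≈ 56.0 km, y ≈ -94.0 km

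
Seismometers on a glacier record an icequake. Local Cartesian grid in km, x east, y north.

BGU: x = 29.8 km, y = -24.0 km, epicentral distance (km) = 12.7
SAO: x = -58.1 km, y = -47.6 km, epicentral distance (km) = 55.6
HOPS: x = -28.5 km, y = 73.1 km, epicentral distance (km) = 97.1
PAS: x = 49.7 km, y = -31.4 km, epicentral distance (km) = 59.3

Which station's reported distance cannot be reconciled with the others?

BGU

Solve using three stations at a time. Using SAO, HOPS, PAS (subtract circle equations pairwise → linear system) gives (x, y) ≈ (-8.8, -22.0).
Distances from that point to each station vs reported:
  BGU: calculated 38.7 vs reported 12.7 → residual 26.0 km
  SAO: calculated 55.6 vs reported 55.6 → residual 0.0 km
  HOPS: calculated 97.1 vs reported 97.1 → residual 0.0 km
  PAS: calculated 59.3 vs reported 59.3 → residual 0.0 km
SAO, HOPS, PAS are mutually consistent (residuals ≈ 0); BGU is off by 26.0 km.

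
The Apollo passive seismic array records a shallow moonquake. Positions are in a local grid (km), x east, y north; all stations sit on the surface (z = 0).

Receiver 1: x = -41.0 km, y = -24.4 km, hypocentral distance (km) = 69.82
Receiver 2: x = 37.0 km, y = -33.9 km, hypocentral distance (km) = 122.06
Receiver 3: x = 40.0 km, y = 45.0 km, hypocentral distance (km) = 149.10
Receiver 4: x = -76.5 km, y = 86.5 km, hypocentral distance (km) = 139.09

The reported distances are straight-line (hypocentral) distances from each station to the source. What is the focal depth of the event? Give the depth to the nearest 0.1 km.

Each station gives a sphere (x−x_i)² + (y−y_i)² + z² = d_i² (stations at z=0).
Subtracting the Receiver 1 sphere from Receiver 2 and Receiver 3: z² cancels, leaving linear equations in x and y:
156.0 x − 19.0 y = -9781.96
162.0 x + 138.8 y = -16007.34
Solving: x ≈ -67.199, y ≈ -36.896 km (keep extra digits for the depth step; rounded: -67.2, -36.9).
Then from the Receiver 1 sphere: z² = 69.82² − (x + 41.0)² − (y + 24.4)² with x = -67.199, y = -36.896, so z ≈ 63.500 ≈ 63.5 km.
Check against Receiver 4 (with the unrounded solution): distance 139.09 ≈ 139.09 km. ✓

63.5 km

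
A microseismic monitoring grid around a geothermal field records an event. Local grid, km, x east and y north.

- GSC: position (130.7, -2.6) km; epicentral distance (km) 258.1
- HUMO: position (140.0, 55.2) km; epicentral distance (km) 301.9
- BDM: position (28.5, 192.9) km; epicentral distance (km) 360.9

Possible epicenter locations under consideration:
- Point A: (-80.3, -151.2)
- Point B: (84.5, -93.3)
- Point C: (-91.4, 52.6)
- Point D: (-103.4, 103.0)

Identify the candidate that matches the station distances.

Point A

For each candidate, compare |candidate − station| to the reported distance:
Point A: residuals GSC 0.0, HUMO 0.0, BDM 0.0 → max 0.0 km
Point B: residuals GSC 156.3, HUMO 143.4, BDM 69.3 → max 156.3 km
Point C: residuals GSC 29.2, HUMO 70.5, BDM 176.3 → max 176.3 km
Point D: residuals GSC 1.3, HUMO 53.9, BDM 201.3 → max 201.3 km
Only Point A has all residuals ≈ 0.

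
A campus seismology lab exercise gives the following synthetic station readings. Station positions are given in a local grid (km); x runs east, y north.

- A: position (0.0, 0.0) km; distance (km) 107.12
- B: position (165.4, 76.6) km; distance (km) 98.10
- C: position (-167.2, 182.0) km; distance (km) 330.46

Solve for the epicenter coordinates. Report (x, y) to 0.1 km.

Circle about each station: x² + y² = 107.12²; (x − 165.4)² + (y − 76.6)² = 98.10²; (x + 167.2)² + (y − 182.0)² = 330.46².
Subtracting the A equation from the B and C equations removes the quadratic terms:
330.8 x + 153.2 y = 35075.80
-334.4 x + 364.0 y = -36649.28
Solving the 2×2 system: x ≈ 107.1, y ≈ -2.3 km.
Check against A (with the unrounded x, y): √(x²+y²) = 107.12 ≈ 107.12 km. ✓

x ≈ 107.1 km, y ≈ -2.3 km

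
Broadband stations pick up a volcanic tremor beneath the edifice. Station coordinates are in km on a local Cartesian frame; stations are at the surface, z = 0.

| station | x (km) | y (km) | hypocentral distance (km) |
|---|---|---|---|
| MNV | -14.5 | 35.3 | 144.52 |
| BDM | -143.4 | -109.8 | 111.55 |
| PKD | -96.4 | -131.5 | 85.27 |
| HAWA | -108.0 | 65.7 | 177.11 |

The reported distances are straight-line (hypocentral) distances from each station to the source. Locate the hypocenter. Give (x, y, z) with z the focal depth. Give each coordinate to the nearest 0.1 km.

Each station gives a sphere (x−x_i)² + (y−y_i)² + z² = d_i² (stations at z=0).
Subtracting the MNV sphere from BDM and PKD: z² cancels, leaving linear equations in x and y:
-257.8 x − 290.2 y = 39605.89
-163.8 x − 333.6 y = 38743.93
Solving: x ≈ -51.187, y ≈ -91.006 km (keep extra digits for the depth step; rounded: -51.2, -91.0).
Then from the MNV sphere: z² = 144.52² − (x + 14.5)² − (y − 35.3)² with x = -51.187, y = -91.006, so z ≈ 59.891 ≈ 59.9 km.
Check against HAWA (with the unrounded solution): distance 177.12 ≈ 177.11 km. ✓

(-51.2, -91.0, 59.9)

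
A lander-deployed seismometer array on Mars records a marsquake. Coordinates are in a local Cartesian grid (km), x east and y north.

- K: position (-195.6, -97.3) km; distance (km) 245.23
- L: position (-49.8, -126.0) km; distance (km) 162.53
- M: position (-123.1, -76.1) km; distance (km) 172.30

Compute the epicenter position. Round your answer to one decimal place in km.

Circle about each station: (x + 195.6)² + (y + 97.3)² = 245.23²; (x + 49.8)² + (y + 126.0)² = 162.53²; (x + 123.1)² + (y + 76.1)² = 172.30².
Subtracting pairs of circle equations eliminates x²+y² and gives linear equations (the radical axes):
291.6 x − 57.4 y = 4351.14
145.0 x + 42.4 y = 3668.63
Solving the 2×2 system: x ≈ 19.1, y ≈ 21.2 km.

(19.1, 21.2)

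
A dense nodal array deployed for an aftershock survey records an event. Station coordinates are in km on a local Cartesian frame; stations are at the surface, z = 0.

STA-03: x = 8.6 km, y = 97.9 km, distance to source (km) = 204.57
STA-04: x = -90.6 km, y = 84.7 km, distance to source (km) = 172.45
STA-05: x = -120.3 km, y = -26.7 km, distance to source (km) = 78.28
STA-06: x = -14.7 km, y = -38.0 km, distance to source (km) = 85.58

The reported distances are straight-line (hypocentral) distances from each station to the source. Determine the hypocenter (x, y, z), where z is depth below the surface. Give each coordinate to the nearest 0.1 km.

Each station gives a sphere (x−x_i)² + (y−y_i)² + z² = d_i² (stations at z=0).
Subtracting the STA-03 sphere from STA-04 and STA-05: z² cancels, leaving linear equations in x and y:
-198.4 x − 26.4 y = 17833.96
-257.8 x − 249.2 y = 41247.74
Solving: x ≈ -78.697, y ≈ -84.108 km (keep extra digits for the depth step; rounded: -78.7, -84.1).
Then from the STA-03 sphere: z² = 204.57² − (x − 8.6)² − (y − 97.9)² with x = -78.697, y = -84.108, so z ≈ 33.184 ≈ 33.2 km.

(-78.7, -84.1, 33.2)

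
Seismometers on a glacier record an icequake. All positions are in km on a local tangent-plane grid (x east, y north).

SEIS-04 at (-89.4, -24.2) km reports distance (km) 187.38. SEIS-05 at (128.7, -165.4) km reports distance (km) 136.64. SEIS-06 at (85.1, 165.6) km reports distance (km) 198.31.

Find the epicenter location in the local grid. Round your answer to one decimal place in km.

(97.8, -32.3)

Circle about each station: (x + 89.4)² + (y + 24.2)² = 187.38²; (x − 128.7)² + (y + 165.4)² = 136.64²; (x − 85.1)² + (y − 165.6)² = 198.31².
Subtracting pairs of circle equations eliminates x²+y² and gives linear equations (the radical axes):
436.2 x − 282.4 y = 51783.62
349.0 x + 379.6 y = 21871.78
Solving the 2×2 system: x ≈ 97.8, y ≈ -32.3 km.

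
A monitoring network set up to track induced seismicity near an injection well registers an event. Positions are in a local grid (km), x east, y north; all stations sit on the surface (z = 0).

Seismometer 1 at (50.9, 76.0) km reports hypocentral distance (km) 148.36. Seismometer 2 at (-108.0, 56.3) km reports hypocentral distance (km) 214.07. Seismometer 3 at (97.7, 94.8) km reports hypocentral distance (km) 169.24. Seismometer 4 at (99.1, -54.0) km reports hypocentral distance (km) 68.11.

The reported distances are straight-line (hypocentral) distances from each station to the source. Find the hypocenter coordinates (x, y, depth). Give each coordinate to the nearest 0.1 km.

(62.1, -60.6, 56.8)

Each station gives a sphere (x−x_i)² + (y−y_i)² + z² = d_i² (stations at z=0).
Subtracting the Seismometer 1 sphere from Seismometer 2 and Seismometer 3: z² cancels, leaving linear equations in x and y:
-317.8 x − 39.4 y = -17348.40
93.6 x + 37.6 y = 3534.03
Solving: x ≈ 62.103, y ≈ -60.606 km (keep extra digits for the depth step; rounded: 62.1, -60.6).
Then from the Seismometer 1 sphere: z² = 148.36² − (x − 50.9)² − (y − 76.0)² with x = 62.103, y = -60.606, so z ≈ 56.780 ≈ 56.8 km.
Check against Seismometer 4 (with the unrounded solution): distance 68.09 ≈ 68.11 km. ✓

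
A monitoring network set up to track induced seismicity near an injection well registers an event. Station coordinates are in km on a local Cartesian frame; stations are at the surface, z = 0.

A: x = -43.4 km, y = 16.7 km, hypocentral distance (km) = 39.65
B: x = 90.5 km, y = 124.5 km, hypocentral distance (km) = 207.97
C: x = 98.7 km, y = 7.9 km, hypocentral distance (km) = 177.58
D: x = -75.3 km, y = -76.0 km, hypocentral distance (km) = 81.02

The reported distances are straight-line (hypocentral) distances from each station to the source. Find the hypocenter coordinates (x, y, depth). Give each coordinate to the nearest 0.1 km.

Each station gives a sphere (x−x_i)² + (y−y_i)² + z² = d_i² (stations at z=0).
Subtracting the A sphere from B and C: z² cancels, leaving linear equations in x and y:
267.8 x + 215.6 y = -20151.35
284.2 x − 17.6 y = -22320.88
Solving: x ≈ -78.304, y ≈ 3.797 km (keep extra digits for the depth step; rounded: -78.3, 3.8).
Then from the A sphere: z² = 39.65² − (x + 43.4)² − (y − 16.7)² with x = -78.304, y = 3.797, so z ≈ 13.687 ≈ 13.7 km.

x ≈ -78.3 km, y ≈ 3.8 km, depth ≈ 13.7 km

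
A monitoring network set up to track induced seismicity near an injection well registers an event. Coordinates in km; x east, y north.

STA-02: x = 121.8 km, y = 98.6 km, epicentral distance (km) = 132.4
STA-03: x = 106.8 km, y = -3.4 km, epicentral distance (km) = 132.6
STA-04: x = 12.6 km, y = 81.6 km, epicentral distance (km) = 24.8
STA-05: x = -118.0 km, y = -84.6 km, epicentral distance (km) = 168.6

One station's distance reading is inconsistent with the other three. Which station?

Solve using three stations at a time. Using STA-02, STA-03, STA-04 (subtract circle equations pairwise → linear system) gives (x, y) ≈ (-6.4, 65.6).
Distances from that point to each station vs reported:
  STA-02: calculated 132.4 vs reported 132.4 → residual 0.0 km
  STA-03: calculated 132.6 vs reported 132.6 → residual 0.0 km
  STA-04: calculated 24.9 vs reported 24.8 → residual 0.1 km
  STA-05: calculated 187.1 vs reported 168.6 → residual 18.5 km
STA-02, STA-03, STA-04 are mutually consistent (residuals ≈ 0); STA-05 is off by 18.5 km.

STA-05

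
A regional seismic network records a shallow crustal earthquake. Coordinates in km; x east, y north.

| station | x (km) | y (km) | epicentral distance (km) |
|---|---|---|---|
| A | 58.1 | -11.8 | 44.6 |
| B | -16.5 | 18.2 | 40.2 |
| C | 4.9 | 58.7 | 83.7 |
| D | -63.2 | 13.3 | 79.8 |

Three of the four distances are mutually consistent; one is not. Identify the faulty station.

Solve using three stations at a time. Using A, B, D (subtract circle equations pairwise → linear system) gives (x, y) ≈ (13.6, -8.5).
Distances from that point to each station vs reported:
  A: calculated 44.6 vs reported 44.6 → residual 0.0 km
  B: calculated 40.2 vs reported 40.2 → residual 0.0 km
  C: calculated 67.8 vs reported 83.7 → residual 15.9 km
  D: calculated 79.8 vs reported 79.8 → residual 0.0 km
A, B, D are mutually consistent (residuals ≈ 0); C is off by 15.9 km.

C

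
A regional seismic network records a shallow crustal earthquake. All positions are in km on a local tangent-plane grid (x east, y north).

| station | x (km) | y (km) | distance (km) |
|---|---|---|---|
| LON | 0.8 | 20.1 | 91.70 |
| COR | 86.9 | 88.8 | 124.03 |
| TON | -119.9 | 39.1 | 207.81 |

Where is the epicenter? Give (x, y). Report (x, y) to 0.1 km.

Circle about each station: (x − 0.8)² + (y − 20.1)² = 91.70²; (x − 86.9)² + (y − 88.8)² = 124.03²; (x + 119.9)² + (y − 39.1)² = 207.81².
Subtracting pairs of circle equations eliminates x²+y² and gives linear equations (the radical axes):
172.2 x + 137.4 y = 8057.85
-241.4 x + 38.0 y = -19275.94
Solving the 2×2 system: x ≈ 74.4, y ≈ -34.6 km.

74.4 km east, -34.6 km north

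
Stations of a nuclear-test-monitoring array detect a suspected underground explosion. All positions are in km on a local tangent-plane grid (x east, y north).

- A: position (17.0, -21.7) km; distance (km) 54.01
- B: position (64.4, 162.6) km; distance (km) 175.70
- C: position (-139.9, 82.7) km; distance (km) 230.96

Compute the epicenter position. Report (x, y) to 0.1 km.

70.3 km east, -13.0 km north

Circle about each station: (x − 17.0)² + (y + 21.7)² = 54.01²; (x − 64.4)² + (y − 162.6)² = 175.70²; (x + 139.9)² + (y − 82.7)² = 230.96².
Subtracting pairs of circle equations eliminates x²+y² and gives linear equations (the radical axes):
94.8 x + 368.6 y = 1872.82
-313.8 x + 208.8 y = -24774.03
Solving the 2×2 system: x ≈ 70.3, y ≈ -13.0 km.
Check against A (with the unrounded x, y): √((x − 17.0)²+(y + 21.7)²) = 54.00 ≈ 54.01 km. ✓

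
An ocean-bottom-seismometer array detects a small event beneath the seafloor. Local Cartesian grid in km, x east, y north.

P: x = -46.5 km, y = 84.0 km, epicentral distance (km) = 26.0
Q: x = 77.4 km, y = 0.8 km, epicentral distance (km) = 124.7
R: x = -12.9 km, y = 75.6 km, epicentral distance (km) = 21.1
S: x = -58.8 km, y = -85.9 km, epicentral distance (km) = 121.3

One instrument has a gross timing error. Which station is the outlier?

Solve using three stations at a time. Using P, Q, R (subtract circle equations pairwise → linear system) gives (x, y) ≈ (-30.3, 63.7).
Distances from that point to each station vs reported:
  P: calculated 26.0 vs reported 26.0 → residual 0.0 km
  Q: calculated 124.7 vs reported 124.7 → residual 0.0 km
  R: calculated 21.1 vs reported 21.1 → residual 0.0 km
  S: calculated 152.2 vs reported 121.3 → residual 30.9 km
P, Q, R are mutually consistent (residuals ≈ 0); S is off by 30.9 km.

S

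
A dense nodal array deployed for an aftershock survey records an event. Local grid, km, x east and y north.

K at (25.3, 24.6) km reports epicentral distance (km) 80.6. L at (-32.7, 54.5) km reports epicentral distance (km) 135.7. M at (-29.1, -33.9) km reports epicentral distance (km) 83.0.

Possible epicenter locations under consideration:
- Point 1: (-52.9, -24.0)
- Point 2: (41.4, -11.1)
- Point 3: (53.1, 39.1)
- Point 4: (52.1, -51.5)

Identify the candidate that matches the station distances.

Point 4

For each candidate, compare |candidate − station| to the reported distance:
Point 1: residuals K 11.5, L 54.6, M 57.2 → max 57.2 km
Point 2: residuals K 41.4, L 36.7, M 8.9 → max 41.4 km
Point 3: residuals K 49.2, L 48.5, M 26.9 → max 49.2 km
Point 4: residuals K 0.1, L 0.0, M 0.1 → max 0.1 km
Only Point 4 has all residuals ≈ 0.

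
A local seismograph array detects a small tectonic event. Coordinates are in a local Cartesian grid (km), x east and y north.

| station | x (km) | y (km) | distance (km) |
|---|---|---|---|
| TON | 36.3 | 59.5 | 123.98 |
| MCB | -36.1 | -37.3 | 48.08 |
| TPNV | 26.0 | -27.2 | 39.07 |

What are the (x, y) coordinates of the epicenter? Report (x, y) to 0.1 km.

x ≈ 5.9 km, y ≈ -60.7 km

Circle about each station: (x − 36.3)² + (y − 59.5)² = 123.98²; (x + 36.1)² + (y + 37.3)² = 48.08²; (x − 26.0)² + (y + 27.2)² = 39.07².
Subtracting pairs of circle equations eliminates x²+y² and gives linear equations (the radical axes):
-144.8 x − 193.6 y = 10895.91
-20.6 x − 173.4 y = 10402.48
Solving the 2×2 system: x ≈ 5.9, y ≈ -60.7 km.
Check against TON (with the unrounded x, y): √((x − 36.3)²+(y − 59.5)²) = 123.98 ≈ 123.98 km. ✓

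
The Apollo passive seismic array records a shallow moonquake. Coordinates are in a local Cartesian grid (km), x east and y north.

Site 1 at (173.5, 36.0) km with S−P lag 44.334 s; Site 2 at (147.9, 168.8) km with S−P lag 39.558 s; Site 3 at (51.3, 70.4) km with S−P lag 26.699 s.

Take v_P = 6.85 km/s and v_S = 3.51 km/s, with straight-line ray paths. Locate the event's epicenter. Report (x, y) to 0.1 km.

Distance from S−P lag: d = Δt · v_P v_S / (v_P − v_S) = Δt · (6.85·3.51)/(6.85−3.51) ≈ 7.1987·Δt.
So d_Site 1 = 319.15, d_Site 2 = 284.76, d_Site 3 = 192.20 km.
Circle about each station: (x − 173.5)² + (y − 36.0)² = 319.15²; (x − 147.9)² + (y − 168.8)² = 284.76²; (x − 51.3)² + (y − 70.4)² = 192.20².
Subtracting the Site 1 equation from the Site 2 and Site 3 equations removes the quadratic terms:
-51.2 x + 265.6 y = 39738.06
-244.4 x + 68.8 y = 41105.48
Solving the 2×2 system: x ≈ -133.3, y ≈ 123.9 km.

x ≈ -133.3 km, y ≈ 123.9 km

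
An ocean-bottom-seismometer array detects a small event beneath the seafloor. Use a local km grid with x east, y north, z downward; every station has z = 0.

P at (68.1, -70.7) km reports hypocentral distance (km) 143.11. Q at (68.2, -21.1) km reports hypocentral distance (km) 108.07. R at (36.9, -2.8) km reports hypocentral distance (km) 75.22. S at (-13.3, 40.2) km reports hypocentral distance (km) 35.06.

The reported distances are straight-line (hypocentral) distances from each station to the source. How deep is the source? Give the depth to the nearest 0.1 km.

Each station gives a sphere (x−x_i)² + (y−y_i)² + z² = d_i² (stations at z=0).
Subtracting the P sphere from Q and R: z² cancels, leaving linear equations in x and y:
0.2 x + 99.2 y = 4261.70
-62.4 x + 135.8 y = 6555.77
Solving: x ≈ -11.515, y ≈ 42.984 km (keep extra digits for the depth step; rounded: -11.5, 43.0).
Then from the P sphere: z² = 143.11² − (x − 68.1)² − (y + 70.7)² with x = -11.515, y = 42.984, so z ≈ 34.898 ≈ 34.9 km.

z ≈ 34.9 km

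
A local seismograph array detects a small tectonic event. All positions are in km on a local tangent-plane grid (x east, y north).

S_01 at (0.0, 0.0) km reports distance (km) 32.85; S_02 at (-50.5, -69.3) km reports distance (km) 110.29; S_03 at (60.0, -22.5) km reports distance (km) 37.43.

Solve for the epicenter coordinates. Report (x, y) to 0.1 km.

(32.7, 3.1)

Circle about each station: x² + y² = 32.85²; (x + 50.5)² + (y + 69.3)² = 110.29²; (x − 60.0)² + (y + 22.5)² = 37.43².
Subtracting the S_01 equation from the S_02 and S_03 equations removes the quadratic terms:
-101.0 x − 138.6 y = -3732.02
120.0 x − 45.0 y = 3784.37
Solving the 2×2 system: x ≈ 32.7, y ≈ 3.1 km.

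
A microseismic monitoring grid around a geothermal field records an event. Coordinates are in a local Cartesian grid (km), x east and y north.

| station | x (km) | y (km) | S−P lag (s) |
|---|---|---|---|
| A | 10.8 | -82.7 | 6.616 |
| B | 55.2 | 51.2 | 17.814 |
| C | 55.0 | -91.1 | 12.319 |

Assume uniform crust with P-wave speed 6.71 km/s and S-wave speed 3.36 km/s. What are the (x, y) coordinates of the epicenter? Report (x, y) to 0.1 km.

Distance from S−P lag: d = Δt · v_P v_S / (v_P − v_S) = Δt · (6.71·3.36)/(6.71−3.36) ≈ 6.7300·Δt.
So d_A = 44.53, d_B = 119.89, d_C = 82.91 km.
Circle about each station: (x − 10.8)² + (y + 82.7)² = 44.53²; (x − 55.2)² + (y − 51.2)² = 119.89²; (x − 55.0)² + (y + 91.1)² = 82.91².
Subtracting pairs of circle equations eliminates x²+y² and gives linear equations (the radical axes):
88.8 x + 267.8 y = -13678.14
88.4 x − 16.8 y = -522.87
Solving the 2×2 system: x ≈ -14.7, y ≈ -46.2 km.

-14.7 km east, -46.2 km north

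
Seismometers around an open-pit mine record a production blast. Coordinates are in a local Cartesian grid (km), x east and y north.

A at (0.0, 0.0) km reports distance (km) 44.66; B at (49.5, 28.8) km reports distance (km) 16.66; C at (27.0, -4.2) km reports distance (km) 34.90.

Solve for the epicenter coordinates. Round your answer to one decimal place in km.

Circle about each station: x² + y² = 44.66²; (x − 49.5)² + (y − 28.8)² = 16.66²; (x − 27.0)² + (y + 4.2)² = 34.90².
Subtracting the A equation from the B and C equations removes the quadratic terms:
99.0 x + 57.6 y = 4996.65
54.0 x − 8.4 y = 1523.15
Solving the 2×2 system: x ≈ 32.9, y ≈ 30.2 km.

32.9 km east, 30.2 km north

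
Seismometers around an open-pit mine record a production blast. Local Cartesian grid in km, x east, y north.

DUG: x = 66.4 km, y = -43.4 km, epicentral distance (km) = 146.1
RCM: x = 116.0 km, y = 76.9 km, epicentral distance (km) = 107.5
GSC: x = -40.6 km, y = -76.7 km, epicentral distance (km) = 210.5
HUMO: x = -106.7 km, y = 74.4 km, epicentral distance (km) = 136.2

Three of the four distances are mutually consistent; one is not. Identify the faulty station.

Solve using three stations at a time. Using RCM, GSC, HUMO (subtract circle equations pairwise → linear system) gives (x, y) ≈ (19.8, 125.0).
Distances from that point to each station vs reported:
  DUG: calculated 174.7 vs reported 146.1 → residual 28.6 km
  RCM: calculated 107.5 vs reported 107.5 → residual 0.0 km
  GSC: calculated 210.5 vs reported 210.5 → residual 0.0 km
  HUMO: calculated 136.2 vs reported 136.2 → residual 0.0 km
RCM, GSC, HUMO are mutually consistent (residuals ≈ 0); DUG is off by 28.6 km.

DUG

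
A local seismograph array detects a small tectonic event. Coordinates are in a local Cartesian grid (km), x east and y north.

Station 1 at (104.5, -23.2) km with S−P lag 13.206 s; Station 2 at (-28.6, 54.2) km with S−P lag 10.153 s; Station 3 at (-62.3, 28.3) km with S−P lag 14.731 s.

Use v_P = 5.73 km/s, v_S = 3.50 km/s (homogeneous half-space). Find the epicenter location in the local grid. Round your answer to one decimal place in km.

Distance from S−P lag: d = Δt · v_P v_S / (v_P − v_S) = Δt · (5.73·3.50)/(5.73−3.50) ≈ 8.9933·Δt.
So d_Station 1 = 118.77, d_Station 2 = 91.31, d_Station 3 = 132.48 km.
Circle about each station: (x − 104.5)² + (y + 23.2)² = 118.77²; (x + 28.6)² + (y − 54.2)² = 91.31²; (x + 62.3)² + (y − 28.3)² = 132.48².
Subtracting the Station 1 equation from the Station 2 and Station 3 equations removes the quadratic terms:
-266.2 x + 154.8 y = -1934.09
-333.6 x + 103.0 y = -10220.95
Solving the 2×2 system: x ≈ 57.1, y ≈ 85.7 km.

(57.1, 85.7)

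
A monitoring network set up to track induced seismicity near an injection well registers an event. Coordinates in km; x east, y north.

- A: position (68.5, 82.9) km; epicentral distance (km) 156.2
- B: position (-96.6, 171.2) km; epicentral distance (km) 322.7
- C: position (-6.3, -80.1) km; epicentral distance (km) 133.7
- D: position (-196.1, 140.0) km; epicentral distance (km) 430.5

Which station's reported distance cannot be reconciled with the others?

Solve using three stations at a time. Using A, B, C (subtract circle equations pairwise → linear system) gives (x, y) ≈ (126.2, -62.2).
Distances from that point to each station vs reported:
  A: calculated 156.2 vs reported 156.2 → residual 0.0 km
  B: calculated 322.7 vs reported 322.7 → residual 0.0 km
  C: calculated 133.7 vs reported 133.7 → residual 0.0 km
  D: calculated 380.5 vs reported 430.5 → residual 50.0 km
A, B, C are mutually consistent (residuals ≈ 0); D is off by 50.0 km.

D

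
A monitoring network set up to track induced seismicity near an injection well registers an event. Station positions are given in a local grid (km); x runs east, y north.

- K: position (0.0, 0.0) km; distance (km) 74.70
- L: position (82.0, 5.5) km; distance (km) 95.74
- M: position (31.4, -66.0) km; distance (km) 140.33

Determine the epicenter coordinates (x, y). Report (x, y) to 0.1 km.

14.4 km east, 73.3 km north

Circle about each station: x² + y² = 74.70²; (x − 82.0)² + (y − 5.5)² = 95.74²; (x − 31.4)² + (y + 66.0)² = 140.33².
Subtracting pairs of circle equations eliminates x²+y² and gives linear equations (the radical axes):
164.0 x + 11.0 y = 3168.19
62.8 x − 132.0 y = -8770.46
Solving the 2×2 system: x ≈ 14.4, y ≈ 73.3 km.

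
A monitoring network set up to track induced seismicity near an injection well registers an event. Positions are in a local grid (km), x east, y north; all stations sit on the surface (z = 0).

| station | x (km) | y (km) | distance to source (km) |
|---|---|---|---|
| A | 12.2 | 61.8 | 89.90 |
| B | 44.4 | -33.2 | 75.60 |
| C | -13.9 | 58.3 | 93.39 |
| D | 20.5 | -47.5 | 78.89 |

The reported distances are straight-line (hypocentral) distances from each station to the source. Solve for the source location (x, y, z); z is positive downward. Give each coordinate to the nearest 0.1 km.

Each station gives a sphere (x−x_i)² + (y−y_i)² + z² = d_i² (stations at z=0).
Subtracting the A sphere from B and C: z² cancels, leaving linear equations in x and y:
64.4 x − 190.0 y = 1472.17
-52.2 x − 7.0 y = -1015.66
Solving: x ≈ 19.605, y ≈ -1.103 km (keep extra digits for the depth step; rounded: 19.6, -1.1).
Then from the A sphere: z² = 89.90² − (x − 12.2)² − (y − 61.8)² with x = 19.605, y = -1.103, so z ≈ 63.800 ≈ 63.8 km.

x ≈ 19.6 km, y ≈ -1.1 km, depth ≈ 63.8 km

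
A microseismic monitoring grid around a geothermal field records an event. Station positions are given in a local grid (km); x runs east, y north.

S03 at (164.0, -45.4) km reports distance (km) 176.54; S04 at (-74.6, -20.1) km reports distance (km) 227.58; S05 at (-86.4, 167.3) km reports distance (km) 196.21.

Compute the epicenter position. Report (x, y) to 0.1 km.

Circle about each station: (x − 164.0)² + (y + 45.4)² = 176.54²; (x + 74.6)² + (y + 20.1)² = 227.58²; (x + 86.4)² + (y − 167.3)² = 196.21².
Subtracting pairs of circle equations eliminates x²+y² and gives linear equations (the radical axes):
-477.2 x + 50.6 y = -43614.27
-500.8 x + 425.4 y = -834.90
Solving the 2×2 system: x ≈ 104.2, y ≈ 120.7 km.
Check against S03 (with the unrounded x, y): √((x − 164.0)²+(y + 45.4)²) = 176.54 ≈ 176.54 km. ✓

104.2 km east, 120.7 km north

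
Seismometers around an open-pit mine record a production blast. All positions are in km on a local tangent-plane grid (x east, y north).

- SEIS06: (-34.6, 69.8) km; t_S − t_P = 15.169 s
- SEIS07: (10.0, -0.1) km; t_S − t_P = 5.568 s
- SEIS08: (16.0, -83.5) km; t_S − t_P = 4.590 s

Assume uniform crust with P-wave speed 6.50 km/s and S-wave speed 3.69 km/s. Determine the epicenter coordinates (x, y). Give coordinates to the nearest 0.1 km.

Distance from S−P lag: d = Δt · v_P v_S / (v_P − v_S) = Δt · (6.50·3.69)/(6.50−3.69) ≈ 8.5356·Δt.
So d_SEIS06 = 129.48, d_SEIS07 = 47.53, d_SEIS08 = 39.18 km.
Circle about each station: (x + 34.6)² + (y − 69.8)² = 129.48²; (x − 10.0)² + (y + 0.1)² = 47.53²; (x − 16.0)² + (y + 83.5)² = 39.18².
Subtracting pairs of circle equations eliminates x²+y² and gives linear equations (the radical axes):
89.2 x − 139.8 y = 8536.78
101.2 x − 306.6 y = 16389.05
Solving the 2×2 system: x ≈ 24.7, y ≈ -45.3 km.
Check against SEIS06 (with the unrounded x, y): √((x + 34.6)²+(y − 69.8)²) = 129.48 ≈ 129.48 km. ✓

(24.7, -45.3)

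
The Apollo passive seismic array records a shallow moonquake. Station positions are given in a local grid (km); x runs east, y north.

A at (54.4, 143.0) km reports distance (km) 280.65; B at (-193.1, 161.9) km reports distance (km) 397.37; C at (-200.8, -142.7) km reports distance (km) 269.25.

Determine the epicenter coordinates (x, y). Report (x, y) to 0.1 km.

Circle about each station: (x − 54.4)² + (y − 143.0)² = 280.65²; (x + 193.1)² + (y − 161.9)² = 397.37²; (x + 200.8)² + (y + 142.7)² = 269.25².
Subtracting the A equation from the B and C equations removes the quadratic terms:
-495.0 x + 37.8 y = -39047.63
-510.4 x − 571.4 y = 43544.43
Solving the 2×2 system: x ≈ 68.4, y ≈ -137.3 km.

x ≈ 68.4 km, y ≈ -137.3 km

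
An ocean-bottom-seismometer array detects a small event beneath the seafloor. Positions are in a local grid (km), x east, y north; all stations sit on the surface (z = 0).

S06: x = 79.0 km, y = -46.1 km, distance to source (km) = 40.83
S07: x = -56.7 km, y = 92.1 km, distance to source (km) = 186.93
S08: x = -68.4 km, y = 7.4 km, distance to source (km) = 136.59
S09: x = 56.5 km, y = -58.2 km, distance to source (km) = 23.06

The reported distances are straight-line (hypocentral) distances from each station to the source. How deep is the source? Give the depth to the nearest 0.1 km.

Each station gives a sphere (x−x_i)² + (y−y_i)² + z² = d_i² (stations at z=0).
Subtracting the S06 sphere from S07 and S08: z² cancels, leaving linear equations in x and y:
-271.4 x + 276.4 y = -29944.65
-294.8 x + 107.0 y = -20622.63
Solving: x ≈ 47.595, y ≈ -61.604 km (keep extra digits for the depth step; rounded: 47.6, -61.6).
Then from the S06 sphere: z² = 40.83² − (x − 79.0)² − (y + 46.1)² with x = 47.595, y = -61.604, so z ≈ 20.987 ≈ 21.0 km.

z ≈ 21.0 km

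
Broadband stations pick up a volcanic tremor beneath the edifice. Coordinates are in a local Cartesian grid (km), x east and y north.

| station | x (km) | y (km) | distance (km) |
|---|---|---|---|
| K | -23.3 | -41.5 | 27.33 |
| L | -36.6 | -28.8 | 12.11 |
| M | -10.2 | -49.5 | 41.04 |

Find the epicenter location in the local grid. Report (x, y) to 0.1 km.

Circle about each station: (x + 23.3)² + (y + 41.5)² = 27.33²; (x + 36.6)² + (y + 28.8)² = 12.11²; (x + 10.2)² + (y + 49.5)² = 41.04².
Subtracting pairs of circle equations eliminates x²+y² and gives linear equations (the radical axes):
-26.6 x + 25.4 y = 504.14
26.2 x − 16.0 y = -648.20
Solving the 2×2 system: x ≈ -35.0, y ≈ -16.8 km.

x ≈ -35.0 km, y ≈ -16.8 km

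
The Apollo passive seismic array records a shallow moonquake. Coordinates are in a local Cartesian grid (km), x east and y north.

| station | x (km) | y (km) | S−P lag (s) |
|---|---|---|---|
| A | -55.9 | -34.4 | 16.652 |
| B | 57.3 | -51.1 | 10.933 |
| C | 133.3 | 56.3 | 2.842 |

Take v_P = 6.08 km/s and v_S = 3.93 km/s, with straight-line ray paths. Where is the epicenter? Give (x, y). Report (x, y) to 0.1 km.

Distance from S−P lag: d = Δt · v_P v_S / (v_P − v_S) = Δt · (6.08·3.93)/(6.08−3.93) ≈ 11.1137·Δt.
So d_A = 185.06, d_B = 121.51, d_C = 31.59 km.
Circle about each station: (x + 55.9)² + (y + 34.4)² = 185.06²; (x − 57.3)² + (y + 51.1)² = 121.51²; (x − 133.3)² + (y − 56.3)² = 31.59².
Subtracting the A equation from the B and C equations removes the quadratic terms:
226.4 x − 33.4 y = 21068.85
378.4 x + 181.4 y = 49879.69
Solving the 2×2 system: x ≈ 102.2, y ≈ 61.8 km.

(102.2, 61.8)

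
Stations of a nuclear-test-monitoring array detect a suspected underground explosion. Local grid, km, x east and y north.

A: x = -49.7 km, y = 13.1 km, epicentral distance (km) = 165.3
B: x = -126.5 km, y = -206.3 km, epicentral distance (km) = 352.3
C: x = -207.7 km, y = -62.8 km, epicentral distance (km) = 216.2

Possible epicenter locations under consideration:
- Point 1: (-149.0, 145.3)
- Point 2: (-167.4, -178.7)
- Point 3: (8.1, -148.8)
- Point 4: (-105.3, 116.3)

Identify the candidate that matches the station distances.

Point 1

For each candidate, compare |candidate − station| to the reported distance:
Point 1: residuals A 0.0, B 0.0, C 0.0 → max 0.0 km
Point 2: residuals A 59.7, B 303.0, C 93.5 → max 303.0 km
Point 3: residuals A 6.6, B 205.9, C 16.1 → max 205.9 km
Point 4: residuals A 48.1, B 29.0, C 9.9 → max 48.1 km
Only Point 1 has all residuals ≈ 0.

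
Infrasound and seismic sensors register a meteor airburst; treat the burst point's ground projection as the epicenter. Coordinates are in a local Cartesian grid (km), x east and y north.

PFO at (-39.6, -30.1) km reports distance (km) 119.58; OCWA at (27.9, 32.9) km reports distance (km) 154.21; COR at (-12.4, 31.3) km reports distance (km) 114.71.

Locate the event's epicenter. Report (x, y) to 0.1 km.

x ≈ -124.9 km, y ≈ 53.7 km

Circle about each station: (x + 39.6)² + (y + 30.1)² = 119.58²; (x − 27.9)² + (y − 32.9)² = 154.21²; (x + 12.4)² + (y − 31.3)² = 114.71².
Subtracting pairs of circle equations eliminates x²+y² and gives linear equations (the radical axes):
135.0 x + 126.0 y = -10094.70
54.4 x + 122.8 y = -199.73
Solving the 2×2 system: x ≈ -124.9, y ≈ 53.7 km.
Check against PFO (with the unrounded x, y): √((x + 39.6)²+(y + 30.1)²) = 119.58 ≈ 119.58 km. ✓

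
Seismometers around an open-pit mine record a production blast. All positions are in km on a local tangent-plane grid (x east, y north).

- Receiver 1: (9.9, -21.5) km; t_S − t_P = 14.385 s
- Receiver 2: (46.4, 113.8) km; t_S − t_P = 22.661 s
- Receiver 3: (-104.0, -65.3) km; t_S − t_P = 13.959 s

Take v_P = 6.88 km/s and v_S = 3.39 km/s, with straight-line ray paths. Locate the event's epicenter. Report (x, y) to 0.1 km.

-75.1 km east, 23.4 km north

Distance from S−P lag: d = Δt · v_P v_S / (v_P − v_S) = Δt · (6.88·3.39)/(6.88−3.39) ≈ 6.6829·Δt.
So d_Receiver 1 = 96.13, d_Receiver 2 = 151.44, d_Receiver 3 = 93.29 km.
Circle about each station: (x − 9.9)² + (y + 21.5)² = 96.13²; (x − 46.4)² + (y − 113.8)² = 151.44²; (x + 104.0)² + (y + 65.3)² = 93.29².
Subtracting the Receiver 1 equation from the Receiver 2 and Receiver 3 equations removes the quadratic terms:
73.0 x + 270.6 y = 850.04
-227.8 x − 87.6 y = 15057.78
Solving the 2×2 system: x ≈ -75.1, y ≈ 23.4 km.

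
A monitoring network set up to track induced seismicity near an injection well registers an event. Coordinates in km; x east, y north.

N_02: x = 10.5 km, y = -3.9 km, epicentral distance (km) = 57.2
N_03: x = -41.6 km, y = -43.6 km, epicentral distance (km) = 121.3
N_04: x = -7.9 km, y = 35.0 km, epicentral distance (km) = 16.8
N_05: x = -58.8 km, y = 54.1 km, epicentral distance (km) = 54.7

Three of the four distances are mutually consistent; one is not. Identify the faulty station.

Solve using three stations at a time. Using N_02, N_04, N_05 (subtract circle equations pairwise → linear system) gives (x, y) ≈ (-4.2, 51.4).
Distances from that point to each station vs reported:
  N_02: calculated 57.2 vs reported 57.2 → residual 0.0 km
  N_03: calculated 102.1 vs reported 121.3 → residual 19.2 km
  N_04: calculated 16.8 vs reported 16.8 → residual 0.0 km
  N_05: calculated 54.7 vs reported 54.7 → residual 0.0 km
N_02, N_04, N_05 are mutually consistent (residuals ≈ 0); N_03 is off by 19.2 km.

N_03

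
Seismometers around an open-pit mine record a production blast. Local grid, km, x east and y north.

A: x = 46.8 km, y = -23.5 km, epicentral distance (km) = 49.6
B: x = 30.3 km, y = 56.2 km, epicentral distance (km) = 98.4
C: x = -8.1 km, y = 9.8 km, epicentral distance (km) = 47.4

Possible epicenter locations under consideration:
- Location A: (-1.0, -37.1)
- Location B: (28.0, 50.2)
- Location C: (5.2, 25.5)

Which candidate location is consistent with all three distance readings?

Location A

For each candidate, compare |candidate − station| to the reported distance:
Location A: residuals A 0.1, B 0.0, C 0.0 → max 0.1 km
Location B: residuals A 26.5, B 92.0, C 6.8 → max 92.0 km
Location C: residuals A 14.7, B 58.7, C 26.8 → max 58.7 km
Only Location A has all residuals ≈ 0.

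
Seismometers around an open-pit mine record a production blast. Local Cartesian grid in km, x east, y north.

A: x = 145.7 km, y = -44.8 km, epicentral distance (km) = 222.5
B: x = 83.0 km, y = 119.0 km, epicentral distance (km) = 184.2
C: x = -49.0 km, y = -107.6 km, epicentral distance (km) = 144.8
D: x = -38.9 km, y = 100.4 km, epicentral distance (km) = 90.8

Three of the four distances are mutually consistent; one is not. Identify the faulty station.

C

Solve using three stations at a time. Using A, B, D (subtract circle equations pairwise → linear system) gives (x, y) ≈ (-68.8, 14.5).
Distances from that point to each station vs reported:
  A: calculated 222.5 vs reported 222.5 → residual 0.0 km
  B: calculated 184.3 vs reported 184.2 → residual 0.1 km
  C: calculated 123.7 vs reported 144.8 → residual 21.1 km
  D: calculated 90.9 vs reported 90.8 → residual 0.1 km
A, B, D are mutually consistent (residuals ≈ 0); C is off by 21.1 km.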